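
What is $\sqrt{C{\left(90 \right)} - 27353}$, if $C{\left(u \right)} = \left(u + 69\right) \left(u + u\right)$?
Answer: $\sqrt{1267} \approx 35.595$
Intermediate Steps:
$C{\left(u \right)} = 2 u \left(69 + u\right)$ ($C{\left(u \right)} = \left(69 + u\right) 2 u = 2 u \left(69 + u\right)$)
$\sqrt{C{\left(90 \right)} - 27353} = \sqrt{2 \cdot 90 \left(69 + 90\right) - 27353} = \sqrt{2 \cdot 90 \cdot 159 - 27353} = \sqrt{28620 - 27353} = \sqrt{1267}$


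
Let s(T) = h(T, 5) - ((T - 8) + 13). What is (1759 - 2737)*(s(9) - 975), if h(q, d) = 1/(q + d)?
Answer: 6770205/7 ≈ 9.6717e+5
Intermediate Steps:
h(q, d) = 1/(d + q)
s(T) = -5 + 1/(5 + T) - T (s(T) = 1/(5 + T) - ((T - 8) + 13) = 1/(5 + T) - ((-8 + T) + 13) = 1/(5 + T) - (5 + T) = 1/(5 + T) + (-5 - T) = -5 + 1/(5 + T) - T)
(1759 - 2737)*(s(9) - 975) = (1759 - 2737)*((-5 + 1/(5 + 9) - 1*9) - 975) = -978*((-5 + 1/14 - 9) - 975) = -978*(-195/14 - 975) = -978*(-13845/14) = 6770205/7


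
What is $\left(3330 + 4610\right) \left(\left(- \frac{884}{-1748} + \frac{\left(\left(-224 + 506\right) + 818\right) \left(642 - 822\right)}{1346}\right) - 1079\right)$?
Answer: $- \frac{2861967013240}{294101} \approx -9.7312 \cdot 10^{6}$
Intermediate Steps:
$\left(3330 + 4610\right) \left(\left(- \frac{884}{-1748} + \frac{\left(\left(-224 + 506\right) + 818\right) \left(642 - 822\right)}{1346}\right) - 1079\right) = 7940 \left(\left(\left(-884\right) \left(- \frac{1}{1748}\right) + \left(282 + 818\right) \left(-180\right) \frac{1}{1346}\right) - 1079\right) = 7940 \left(\left(\frac{221}{437} + 1100 \left(-180\right) \frac{1}{1346}\right) - 1079\right) = 7940 \left(\left(\frac{221}{437} - \frac{99000}{673}\right) - 1079\right) = 7940 \left(- \frac{43114267}{294101} - 1079\right) = 7940 \left(- \frac{360449246}{294101}\right) = - \frac{2861967013240}{294101}$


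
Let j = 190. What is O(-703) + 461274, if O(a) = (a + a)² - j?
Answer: 2437920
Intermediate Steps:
O(a) = -190 + 4*a² (O(a) = (a + a)² - 1*190 = (2*a)² - 190 = 4*a² - 190 = -190 + 4*a²)
O(-703) + 461274 = (-190 + 4*(-703)²) + 461274 = (-190 + 4*494209) + 461274 = (-190 + 1976836) + 461274 = 1976646 + 461274 = 2437920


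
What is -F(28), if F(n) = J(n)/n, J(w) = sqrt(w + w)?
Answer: -sqrt(14)/14 ≈ -0.26726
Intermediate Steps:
J(w) = sqrt(2)*sqrt(w) (J(w) = sqrt(2*w) = sqrt(2)*sqrt(w))
F(n) = sqrt(2)/sqrt(n) (F(n) = (sqrt(2)*sqrt(n))/n = sqrt(2)/sqrt(n))
-F(28) = -sqrt(2)/sqrt(28) = -sqrt(2)*sqrt(7)/14 = -sqrt(14)/14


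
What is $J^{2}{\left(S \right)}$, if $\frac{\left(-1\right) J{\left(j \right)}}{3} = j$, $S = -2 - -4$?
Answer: $36$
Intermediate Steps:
$S = 2$ ($S = -2 + 4 = 2$)
$J{\left(j \right)} = - 3 j$
$J^{2}{\left(S \right)} = \left(\left(-3\right) 2\right)^{2} = \left(-6\right)^{2} = 36$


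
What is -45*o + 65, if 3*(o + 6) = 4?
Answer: 275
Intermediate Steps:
o = -14/3 (o = -6 + (⅓)*4 = -6 + 4/3 = -14/3 ≈ -4.6667)
-45*o + 65 = -45*(-14/3) + 65 = 210 + 65 = 275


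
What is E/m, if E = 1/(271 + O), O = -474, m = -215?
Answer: 1/43645 ≈ 2.2912e-5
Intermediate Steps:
E = -1/203 (E = 1/(271 - 474) = 1/(-203) = -1/203 ≈ -0.0049261)
E/m = -1/203/(-215) = -1/203*(-1/215) = 1/43645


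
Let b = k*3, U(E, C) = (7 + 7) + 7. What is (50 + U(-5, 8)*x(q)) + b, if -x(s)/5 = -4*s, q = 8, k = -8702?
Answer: -22696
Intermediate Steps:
U(E, C) = 21 (U(E, C) = 14 + 7 = 21)
b = -26106 (b = -8702*3 = -26106)
x(s) = 20*s (x(s) = -(-20)*s = 20*s)
(50 + U(-5, 8)*x(q)) + b = (50 + 21*(20*8)) - 26106 = (50 + 21*160) - 26106 = (50 + 3360) - 26106 = 3410 - 26106 = -22696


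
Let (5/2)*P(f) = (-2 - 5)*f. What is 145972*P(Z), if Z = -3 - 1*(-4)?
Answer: -2043608/5 ≈ -4.0872e+5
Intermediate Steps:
Z = 1 (Z = -3 + 4 = 1)
P(f) = -14*f/5 (P(f) = 2*((-2 - 5)*f)/5 = 2*(-7*f)/5 = -14*f/5)
145972*P(Z) = 145972*(-14/5*1) = 145972*(-14/5) = -2043608/5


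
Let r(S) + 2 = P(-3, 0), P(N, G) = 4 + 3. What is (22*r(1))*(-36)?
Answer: -3960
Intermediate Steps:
P(N, G) = 7
r(S) = 5 (r(S) = -2 + 7 = 5)
(22*r(1))*(-36) = (22*5)*(-36) = 110*(-36) = -3960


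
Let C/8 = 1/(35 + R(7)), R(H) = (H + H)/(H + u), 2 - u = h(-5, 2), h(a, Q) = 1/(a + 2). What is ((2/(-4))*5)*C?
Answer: -40/73 ≈ -0.54795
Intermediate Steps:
h(a, Q) = 1/(2 + a)
u = 7/3 (u = 2 - 1/(2 - 5) = 2 - 1/(-3) = 2 - 1*(-⅓) = 2 + ⅓ = 7/3 ≈ 2.3333)
R(H) = 2*H/(7/3 + H) (R(H) = (H + H)/(H + 7/3) = (2*H)/(7/3 + H) = 2*H/(7/3 + H))
C = 16/73 (C = 8/(35 + 6*7/(7 + 3*7)) = 8/(35 + 6*7/(7 + 21)) = 8/(35 + 6*7/28) = 8/(35 + 6*7*(1/28)) = 8/(35 + 3/2) = 8/(73/2) = 8*(2/73) = 16/73 ≈ 0.21918)
((2/(-4))*5)*C = ((2/(-4))*5)*(16/73) = ((2*(-¼))*5)*(16/73) = -½*5*(16/73) = -5/2*16/73 = -40/73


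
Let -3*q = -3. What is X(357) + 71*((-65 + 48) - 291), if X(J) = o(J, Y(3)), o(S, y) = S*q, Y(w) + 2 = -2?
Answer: -21511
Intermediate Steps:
q = 1 (q = -⅓*(-3) = 1)
Y(w) = -4 (Y(w) = -2 - 2 = -4)
o(S, y) = S (o(S, y) = S*1 = S)
X(J) = J
X(357) + 71*((-65 + 48) - 291) = 357 + 71*((-65 + 48) - 291) = 357 + 71*(-17 - 291) = 357 + 71*(-308) = 357 - 21868 = -21511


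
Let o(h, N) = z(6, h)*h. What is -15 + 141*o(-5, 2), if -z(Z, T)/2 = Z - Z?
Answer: -15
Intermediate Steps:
z(Z, T) = 0 (z(Z, T) = -2*(Z - Z) = -2*0 = 0)
o(h, N) = 0 (o(h, N) = 0*h = 0)
-15 + 141*o(-5, 2) = -15 + 141*0 = -15 + 0 = -15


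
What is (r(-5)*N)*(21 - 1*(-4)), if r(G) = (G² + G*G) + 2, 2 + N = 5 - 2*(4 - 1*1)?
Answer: -3900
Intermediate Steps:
N = -3 (N = -2 + (5 - 2*(4 - 1*1)) = -2 + (5 - 2*(4 - 1)) = -2 + (5 - 2*3) = -2 + (5 - 6) = -2 - 1 = -3)
r(G) = 2 + 2*G² (r(G) = (G² + G²) + 2 = 2*G² + 2 = 2 + 2*G²)
(r(-5)*N)*(21 - 1*(-4)) = ((2 + 2*(-5)²)*(-3))*(21 - 1*(-4)) = ((2 + 2*25)*(-3))*(21 + 4) = ((2 + 50)*(-3))*25 = (52*(-3))*25 = -156*25 = -3900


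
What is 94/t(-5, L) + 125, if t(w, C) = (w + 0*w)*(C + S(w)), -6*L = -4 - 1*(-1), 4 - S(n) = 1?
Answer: 4187/35 ≈ 119.63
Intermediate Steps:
S(n) = 3 (S(n) = 4 - 1*1 = 4 - 1 = 3)
L = 1/2 (L = -(-4 - 1*(-1))/6 = -(-4 + 1)/6 = -1/6*(-3) = 1/2 ≈ 0.50000)
t(w, C) = w*(3 + C) (t(w, C) = (w + 0*w)*(C + 3) = (w + 0)*(3 + C) = w*(3 + C))
94/t(-5, L) + 125 = 94/(-5*(3 + 1/2)) + 125 = 94/(-5*7/2) + 125 = 94/(-35/2) + 125 = -2/35*94 + 125 = -188/35 + 125 = 4187/35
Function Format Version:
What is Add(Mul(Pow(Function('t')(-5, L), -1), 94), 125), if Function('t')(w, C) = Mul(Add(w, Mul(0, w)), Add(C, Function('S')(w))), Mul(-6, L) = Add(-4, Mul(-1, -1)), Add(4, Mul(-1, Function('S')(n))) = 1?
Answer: Rational(4187, 35) ≈ 119.63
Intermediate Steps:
Function('S')(n) = 3 (Function('S')(n) = Add(4, Mul(-1, 1)) = Add(4, -1) = 3)
L = Rational(1, 2) (L = Mul(Rational(-1, 6), Add(-4, Mul(-1, -1))) = Mul(Rational(-1, 6), Add(-4, 1)) = Mul(Rational(-1, 6), -3) = Rational(1, 2) ≈ 0.50000)
Function('t')(w, C) = Mul(w, Add(3, C)) (Function('t')(w, C) = Mul(Add(w, Mul(0, w)), Add(C, 3)) = Mul(Add(w, 0), Add(3, C)) = Mul(w, Add(3, C)))
Add(Mul(Pow(Function('t')(-5, L), -1), 94), 125) = Add(Mul(Pow(Mul(-5, Add(3, Rational(1, 2))), -1), 94), 125) = Add(Mul(Pow(Mul(-5, Rational(7, 2)), -1), 94), 125) = Add(Mul(Pow(Rational(-35, 2), -1), 94), 125) = Add(Mul(Rational(-2, 35), 94), 125) = Add(Rational(-188, 35), 125) = Rational(4187, 35)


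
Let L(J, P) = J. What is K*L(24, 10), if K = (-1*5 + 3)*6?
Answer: -288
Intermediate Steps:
K = -12 (K = (-5 + 3)*6 = -2*6 = -12)
K*L(24, 10) = -12*24 = -288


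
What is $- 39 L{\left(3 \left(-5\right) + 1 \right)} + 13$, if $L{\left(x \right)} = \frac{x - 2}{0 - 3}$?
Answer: $-195$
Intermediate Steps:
$L{\left(x \right)} = \frac{2}{3} - \frac{x}{3}$ ($L{\left(x \right)} = \frac{-2 + x}{-3} = \left(-2 + x\right) \left(- \frac{1}{3}\right) = \frac{2}{3} - \frac{x}{3}$)
$- 39 L{\left(3 \left(-5\right) + 1 \right)} + 13 = - 39 \left(\frac{2}{3} - \frac{3 \left(-5\right) + 1}{3}\right) + 13 = - 39 \left(\frac{2}{3} - \frac{-15 + 1}{3}\right) + 13 = - 39 \left(\frac{2}{3} - - \frac{14}{3}\right) + 13 = - 39 \left(\frac{2}{3} + \frac{14}{3}\right) + 13 = \left(-39\right) \frac{16}{3} + 13 = -208 + 13 = -195$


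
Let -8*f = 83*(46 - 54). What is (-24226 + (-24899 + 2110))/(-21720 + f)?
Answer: 47015/21637 ≈ 2.1729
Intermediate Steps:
f = 83 (f = -83*(46 - 54)/8 = -83*(-8)/8 = -1/8*(-664) = 83)
(-24226 + (-24899 + 2110))/(-21720 + f) = (-24226 + (-24899 + 2110))/(-21720 + 83) = (-24226 - 22789)/(-21637) = -47015*(-1/21637) = 47015/21637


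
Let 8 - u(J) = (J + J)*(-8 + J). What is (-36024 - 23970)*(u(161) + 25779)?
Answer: 1408599126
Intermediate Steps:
u(J) = 8 - 2*J*(-8 + J) (u(J) = 8 - (J + J)*(-8 + J) = 8 - 2*J*(-8 + J))
(-36024 - 23970)*(u(161) + 25779) = (-36024 - 23970)*((8 - 2*161² + 16*161) + 25779) = -59994*((8 - 2*25921 + 2576) + 25779) = -59994*((8 - 51842 + 2576) + 25779) = -59994*(-49258 + 25779) = -59994*(-23479) = 1408599126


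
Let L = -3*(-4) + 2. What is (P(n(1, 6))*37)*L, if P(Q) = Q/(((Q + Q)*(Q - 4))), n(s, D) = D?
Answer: 259/2 ≈ 129.50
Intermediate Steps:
P(Q) = 1/(2*(-4 + Q)) (P(Q) = Q/(((2*Q)*(-4 + Q))) = Q/((2*Q*(-4 + Q))) = Q*(1/(2*Q*(-4 + Q))) = 1/(2*(-4 + Q)))
L = 14 (L = 12 + 2 = 14)
(P(n(1, 6))*37)*L = ((1/(2*(-4 + 6)))*37)*14 = (((½)/2)*37)*14 = (((½)*(½))*37)*14 = ((¼)*37)*14 = (37/4)*14 = 259/2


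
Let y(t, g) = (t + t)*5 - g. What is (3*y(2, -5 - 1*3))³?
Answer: 592704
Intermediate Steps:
y(t, g) = -g + 10*t (y(t, g) = (2*t)*5 - g = 10*t - g = -g + 10*t)
(3*y(2, -5 - 1*3))³ = (3*(-(-5 - 1*3) + 10*2))³ = (3*(-(-5 - 3) + 20))³ = (3*(-1*(-8) + 20))³ = (3*(8 + 20))³ = (3*28)³ = 84³ = 592704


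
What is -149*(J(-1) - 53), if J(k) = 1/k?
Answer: 8046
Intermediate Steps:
-149*(J(-1) - 53) = -149*(1/(-1) - 53) = -149*(-1 - 53) = -149*(-54) = -1*(-8046) = 8046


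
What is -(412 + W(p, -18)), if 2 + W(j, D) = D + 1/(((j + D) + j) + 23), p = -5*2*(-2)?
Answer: -17641/45 ≈ -392.02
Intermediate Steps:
p = 20 (p = -10*(-2) = 20)
W(j, D) = -2 + D + 1/(23 + D + 2*j) (W(j, D) = -2 + (D + 1/(((j + D) + j) + 23)) = -2 + (D + 1/(((D + j) + j) + 23)) = -2 + (D + 1/((D + 2*j) + 23)) = -2 + (D + 1/(23 + D + 2*j)) = -2 + D + 1/(23 + D + 2*j))
-(412 + W(p, -18)) = -(412 + (-45 + (-18)² - 4*20 + 21*(-18) + 2*(-18)*20)/(23 - 18 + 2*20)) = -(412 + (-45 + 324 - 80 - 378 - 720)/(23 - 18 + 40)) = -(412 - 899/45) = -1*17641/45 = -17641/45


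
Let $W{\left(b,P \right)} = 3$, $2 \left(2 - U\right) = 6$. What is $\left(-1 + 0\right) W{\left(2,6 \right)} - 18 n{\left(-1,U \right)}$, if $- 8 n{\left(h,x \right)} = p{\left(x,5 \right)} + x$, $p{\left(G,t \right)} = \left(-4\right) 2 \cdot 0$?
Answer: $- \frac{21}{4} \approx -5.25$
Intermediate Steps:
$U = -1$ ($U = 2 - 3 = -1$)
$p{\left(G,t \right)} = 0$ ($p{\left(G,t \right)} = \left(-8\right) 0 = 0$)
$n{\left(h,x \right)} = - \frac{x}{8}$ ($n{\left(h,x \right)} = - \frac{0 + x}{8} = - \frac{x}{8}$)
$\left(-1 + 0\right) W{\left(2,6 \right)} - 18 n{\left(-1,U \right)} = \left(-1 + 0\right) 3 - 18 \left(\left(- \frac{1}{8}\right) \left(-1\right)\right) = \left(-1\right) 3 - \frac{9}{4} = -3 - \frac{9}{4} = - \frac{21}{4}$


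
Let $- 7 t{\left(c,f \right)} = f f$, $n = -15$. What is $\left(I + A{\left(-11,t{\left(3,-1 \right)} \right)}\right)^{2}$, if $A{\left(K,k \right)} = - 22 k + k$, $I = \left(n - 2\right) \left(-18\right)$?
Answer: $95481$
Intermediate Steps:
$t{\left(c,f \right)} = - \frac{f^{2}}{7}$ ($t{\left(c,f \right)} = - \frac{f f}{7} = - \frac{f^{2}}{7}$)
$I = 306$ ($I = \left(-15 - 2\right) \left(-18\right) = \left(-17\right) \left(-18\right) = 306$)
$A{\left(K,k \right)} = - 21 k$
$\left(I + A{\left(-11,t{\left(3,-1 \right)} \right)}\right)^{2} = \left(306 - 21 \left(- \frac{\left(-1\right)^{2}}{7}\right)\right)^{2} = \left(306 - 21 \left(\left(- \frac{1}{7}\right) 1\right)\right)^{2} = \left(306 - -3\right)^{2} = \left(306 + 3\right)^{2} = 309^{2} = 95481$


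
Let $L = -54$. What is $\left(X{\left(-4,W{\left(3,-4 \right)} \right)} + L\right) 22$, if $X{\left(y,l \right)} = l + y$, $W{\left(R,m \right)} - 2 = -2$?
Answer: $-1276$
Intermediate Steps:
$W{\left(R,m \right)} = 0$ ($W{\left(R,m \right)} = 2 - 2 = 0$)
$\left(X{\left(-4,W{\left(3,-4 \right)} \right)} + L\right) 22 = \left(\left(0 - 4\right) - 54\right) 22 = \left(-4 - 54\right) 22 = \left(-58\right) 22 = -1276$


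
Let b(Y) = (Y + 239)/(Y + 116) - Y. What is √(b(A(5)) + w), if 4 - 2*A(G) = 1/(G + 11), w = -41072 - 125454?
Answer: I*√6075132225646/6040 ≈ 408.08*I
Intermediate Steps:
w = -166526
A(G) = 2 - 1/(2*(11 + G)) (A(G) = 2 - 1/(2*(G + 11)) = 2 - 1/(2*(11 + G)))
b(Y) = -Y + (239 + Y)/(116 + Y) (b(Y) = (239 + Y)/(116 + Y) - Y = -Y + (239 + Y)/(116 + Y))
√(b(A(5)) + w) = √((239 - ((43 + 4*5)/(2*(11 + 5)))² - 115*(43 + 4*5)/(2*(11 + 5)))/(116 + (43 + 4*5)/(2*(11 + 5))) - 166526) = √((239 - ((½)*(43 + 20)/16)² - 115*(43 + 20)/(2*16))/(116 + (½)*(43 + 20)/16) - 166526) = √((239 - ((½)*(1/16)*63)² - 115*63/(2*16))/(116 + (½)*(1/16)*63) - 166526) = √((239 - (63/32)² - 115*63/32)/(116 + 63/32) - 166526) = √((239 - 1*3969/1024 - 7245/32)/(3775/32) - 166526) = √(32*(239 - 3969/1024 - 7245/32)/3775 - 166526) = √((32/3775)*(8927/1024) - 166526) = √(8927/120800 - 166526) = √(-20116331873/120800) = I*√6075132225646/6040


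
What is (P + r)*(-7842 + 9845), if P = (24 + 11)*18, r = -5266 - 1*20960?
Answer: -51268788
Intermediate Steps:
r = -26226 (r = -5266 - 20960 = -26226)
P = 630 (P = 35*18 = 630)
(P + r)*(-7842 + 9845) = (630 - 26226)*(-7842 + 9845) = -25596*2003 = -51268788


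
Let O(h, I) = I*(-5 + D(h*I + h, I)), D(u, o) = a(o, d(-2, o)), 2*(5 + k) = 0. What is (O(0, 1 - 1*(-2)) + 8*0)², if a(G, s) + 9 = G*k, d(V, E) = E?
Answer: 7569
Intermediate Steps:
k = -5 (k = -5 + (½)*0 = -5 + 0 = -5)
a(G, s) = -9 - 5*G (a(G, s) = -9 + G*(-5) = -9 - 5*G)
D(u, o) = -9 - 5*o
O(h, I) = I*(-14 - 5*I) (O(h, I) = I*(-5 + (-9 - 5*I)) = I*(-14 - 5*I))
(O(0, 1 - 1*(-2)) + 8*0)² = ((1 - 1*(-2))*(-14 - 5*(1 - 1*(-2))) + 8*0)² = ((1 + 2)*(-14 - 5*(1 + 2)) + 0)² = (3*(-14 - 5*3) + 0)² = (3*(-14 - 15) + 0)² = (3*(-29) + 0)² = (-87 + 0)² = (-87)² = 7569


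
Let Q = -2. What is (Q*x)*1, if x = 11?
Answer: -22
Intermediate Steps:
(Q*x)*1 = -2*11*1 = -22*1 = -22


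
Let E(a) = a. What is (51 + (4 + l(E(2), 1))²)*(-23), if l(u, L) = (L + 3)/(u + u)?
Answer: -1748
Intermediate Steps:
l(u, L) = (3 + L)/(2*u) (l(u, L) = (3 + L)/((2*u)) = (3 + L)*(1/(2*u)) = (3 + L)/(2*u))
(51 + (4 + l(E(2), 1))²)*(-23) = (51 + (4 + (½)*(3 + 1)/2)²)*(-23) = (51 + (4 + (½)*(½)*4)²)*(-23) = (51 + (4 + 1)²)*(-23) = (51 + 5²)*(-23) = (51 + 25)*(-23) = 76*(-23) = -1748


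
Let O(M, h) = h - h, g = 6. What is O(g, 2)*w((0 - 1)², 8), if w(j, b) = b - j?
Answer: 0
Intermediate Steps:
O(M, h) = 0
O(g, 2)*w((0 - 1)², 8) = 0*(8 - (0 - 1)²) = 0*(8 - 1*(-1)²) = 0*(8 - 1*1) = 0*(8 - 1) = 0*7 = 0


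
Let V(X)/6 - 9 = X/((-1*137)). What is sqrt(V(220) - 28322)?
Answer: 2*I*sqrt(132685733)/137 ≈ 168.16*I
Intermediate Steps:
V(X) = 54 - 6*X/137 (V(X) = 54 + 6*(X/((-1*137))) = 54 + 6*(X/(-137)) = 54 + 6*(X*(-1/137)) = 54 + 6*(-X/137) = 54 - 6*X/137)
sqrt(V(220) - 28322) = sqrt((54 - 6/137*220) - 28322) = sqrt((54 - 1320/137) - 28322) = sqrt(6078/137 - 28322) = sqrt(-3874036/137) = 2*I*sqrt(132685733)/137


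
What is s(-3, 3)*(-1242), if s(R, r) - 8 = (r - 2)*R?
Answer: -6210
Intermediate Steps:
s(R, r) = 8 + R*(-2 + r) (s(R, r) = 8 + (r - 2)*R = 8 + (-2 + r)*R = 8 + R*(-2 + r))
s(-3, 3)*(-1242) = (8 - 2*(-3) - 3*3)*(-1242) = (8 + 6 - 9)*(-1242) = 5*(-1242) = -6210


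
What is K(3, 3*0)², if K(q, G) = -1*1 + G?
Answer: 1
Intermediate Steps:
K(q, G) = -1 + G
K(3, 3*0)² = (-1 + 3*0)² = (-1 + 0)² = (-1)² = 1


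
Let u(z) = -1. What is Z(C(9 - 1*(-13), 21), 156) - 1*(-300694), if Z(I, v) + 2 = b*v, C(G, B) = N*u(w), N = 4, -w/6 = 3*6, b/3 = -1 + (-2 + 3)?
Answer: 300692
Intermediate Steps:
b = 0 (b = 3*(-1 + (-2 + 3)) = 3*(-1 + 1) = 3*0 = 0)
w = -108 (w = -18*6 = -6*18 = -108)
C(G, B) = -4 (C(G, B) = 4*(-1) = -4)
Z(I, v) = -2 (Z(I, v) = -2 + 0*v = -2 + 0 = -2)
Z(C(9 - 1*(-13), 21), 156) - 1*(-300694) = -2 - 1*(-300694) = -2 + 300694 = 300692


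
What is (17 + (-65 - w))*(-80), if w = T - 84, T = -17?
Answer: -4240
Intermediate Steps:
w = -101 (w = -17 - 84 = -101)
(17 + (-65 - w))*(-80) = (17 + (-65 - 1*(-101)))*(-80) = (17 + (-65 + 101))*(-80) = (17 + 36)*(-80) = 53*(-80) = -4240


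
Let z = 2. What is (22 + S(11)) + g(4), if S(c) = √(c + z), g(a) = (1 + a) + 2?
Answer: 29 + √13 ≈ 32.606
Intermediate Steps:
g(a) = 3 + a
S(c) = √(2 + c) (S(c) = √(c + 2) = √(2 + c))
(22 + S(11)) + g(4) = (22 + √(2 + 11)) + (3 + 4) = (22 + √13) + 7 = 29 + √13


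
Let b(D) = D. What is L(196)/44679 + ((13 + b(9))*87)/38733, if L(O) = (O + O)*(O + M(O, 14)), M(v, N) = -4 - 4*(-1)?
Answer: 1020483154/576850569 ≈ 1.7691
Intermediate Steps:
M(v, N) = 0 (M(v, N) = -4 + 4 = 0)
L(O) = 2*O² (L(O) = (O + O)*(O + 0) = (2*O)*O = 2*O²)
L(196)/44679 + ((13 + b(9))*87)/38733 = (2*196²)/44679 + ((13 + 9)*87)/38733 = (2*38416)*(1/44679) + (22*87)*(1/38733) = 76832*(1/44679) + 1914*(1/38733) = 76832/44679 + 638/12911 = 1020483154/576850569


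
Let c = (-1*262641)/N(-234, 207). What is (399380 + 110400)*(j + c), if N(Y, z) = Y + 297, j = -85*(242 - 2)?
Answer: -263019461660/21 ≈ -1.2525e+10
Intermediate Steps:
j = -20400 (j = -85*240 = -20400)
N(Y, z) = 297 + Y
c = -87547/21 (c = (-1*262641)/(297 - 234) = -262641/63 = -262641*1/63 = -87547/21 ≈ -4168.9)
(399380 + 110400)*(j + c) = (399380 + 110400)*(-20400 - 87547/21) = 509780*(-515947/21) = -263019461660/21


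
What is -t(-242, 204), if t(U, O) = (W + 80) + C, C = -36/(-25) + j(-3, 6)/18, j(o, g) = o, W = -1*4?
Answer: -11591/150 ≈ -77.273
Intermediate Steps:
W = -4
C = 191/150 (C = -36/(-25) - 3/18 = -36*(-1/25) - 3*1/18 = 36/25 - ⅙ = 191/150 ≈ 1.2733)
t(U, O) = 11591/150 (t(U, O) = (-4 + 80) + 191/150 = 76 + 191/150 = 11591/150)
-t(-242, 204) = -1*11591/150 = -11591/150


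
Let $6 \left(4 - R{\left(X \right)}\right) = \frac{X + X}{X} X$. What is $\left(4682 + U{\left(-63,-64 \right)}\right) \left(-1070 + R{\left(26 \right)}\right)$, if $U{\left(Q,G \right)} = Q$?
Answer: $- \frac{14891656}{3} \approx -4.9639 \cdot 10^{6}$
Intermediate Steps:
$R{\left(X \right)} = 4 - \frac{X}{3}$ ($R{\left(X \right)} = 4 - \frac{\frac{X + X}{X} X}{6} = 4 - \frac{\frac{2 X}{X} X}{6} = 4 - \frac{2 X}{6} = 4 - \frac{X}{3}$)
$\left(4682 + U{\left(-63,-64 \right)}\right) \left(-1070 + R{\left(26 \right)}\right) = \left(4682 - 63\right) \left(-1070 + \left(4 - \frac{26}{3}\right)\right) = 4619 \left(-1070 + \left(4 - \frac{26}{3}\right)\right) = 4619 \left(-1070 - \frac{14}{3}\right) = 4619 \left(- \frac{3224}{3}\right) = - \frac{14891656}{3}$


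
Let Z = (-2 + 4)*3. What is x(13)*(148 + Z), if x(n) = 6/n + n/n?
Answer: 2926/13 ≈ 225.08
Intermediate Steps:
Z = 6 (Z = 2*3 = 6)
x(n) = 1 + 6/n (x(n) = 6/n + 1 = 1 + 6/n)
x(13)*(148 + Z) = ((6 + 13)/13)*(148 + 6) = ((1/13)*19)*154 = (19/13)*154 = 2926/13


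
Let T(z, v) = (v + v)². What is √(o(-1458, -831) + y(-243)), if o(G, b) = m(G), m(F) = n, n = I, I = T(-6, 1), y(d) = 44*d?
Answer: 8*I*√167 ≈ 103.38*I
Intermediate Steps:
T(z, v) = 4*v² (T(z, v) = (2*v)² = 4*v²)
I = 4 (I = 4*1² = 4*1 = 4)
n = 4
m(F) = 4
o(G, b) = 4
√(o(-1458, -831) + y(-243)) = √(4 + 44*(-243)) = √(4 - 10692) = √(-10688) = 8*I*√167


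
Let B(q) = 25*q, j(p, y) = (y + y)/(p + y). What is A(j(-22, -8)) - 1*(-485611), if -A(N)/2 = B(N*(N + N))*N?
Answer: 65555437/135 ≈ 4.8560e+5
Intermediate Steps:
j(p, y) = 2*y/(p + y) (j(p, y) = (2*y)/(p + y) = 2*y/(p + y))
A(N) = -100*N**3 (A(N) = -2*25*(N*(N + N))*N = -2*25*(N*(2*N))*N = -2*25*(2*N**2)*N = -2*50*N**2*N = -100*N**3)
A(j(-22, -8)) - 1*(-485611) = -100*(-4096/(-22 - 8)**3) - 1*(-485611) = -100*(2*(-8)/(-30))**3 + 485611 = -100*(2*(-8)*(-1/30))**3 + 485611 = -100*(8/15)**3 + 485611 = -100*512/3375 + 485611 = -2048/135 + 485611 = 65555437/135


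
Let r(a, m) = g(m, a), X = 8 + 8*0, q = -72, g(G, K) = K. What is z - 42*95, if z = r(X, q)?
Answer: -3982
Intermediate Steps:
X = 8 (X = 8 + 0 = 8)
r(a, m) = a
z = 8
z - 42*95 = 8 - 42*95 = 8 - 3990 = -3982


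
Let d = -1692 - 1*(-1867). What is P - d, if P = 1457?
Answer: 1282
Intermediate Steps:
d = 175 (d = -1692 + 1867 = 175)
P - d = 1457 - 1*175 = 1457 - 175 = 1282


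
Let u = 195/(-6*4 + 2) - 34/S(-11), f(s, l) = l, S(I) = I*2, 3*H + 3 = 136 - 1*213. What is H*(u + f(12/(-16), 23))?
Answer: -4600/11 ≈ -418.18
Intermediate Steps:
H = -80/3 (H = -1 + (136 - 1*213)/3 = -1 + (136 - 213)/3 = -1 + (⅓)*(-77) = -1 - 77/3 = -80/3 ≈ -26.667)
S(I) = 2*I
u = -161/22 (u = 195/(-6*4 + 2) - 34/(2*(-11)) = 195/(-24 + 2) - 34/(-22) = 195/(-22) - 34*(-1/22) = 195*(-1/22) + 17/11 = -195/22 + 17/11 = -161/22 ≈ -7.3182)
H*(u + f(12/(-16), 23)) = -80*(-161/22 + 23)/3 = -80/3*345/22 = -4600/11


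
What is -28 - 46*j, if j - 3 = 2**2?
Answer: -350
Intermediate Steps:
j = 7 (j = 3 + 2**2 = 3 + 4 = 7)
-28 - 46*j = -28 - 46*7 = -28 - 322 = -350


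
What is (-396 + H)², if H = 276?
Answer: 14400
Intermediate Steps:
(-396 + H)² = (-396 + 276)² = (-120)² = 14400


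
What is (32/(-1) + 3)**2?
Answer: 841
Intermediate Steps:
(32/(-1) + 3)**2 = (32*(-1) + 3)**2 = (-32 + 3)**2 = (-29)**2 = 841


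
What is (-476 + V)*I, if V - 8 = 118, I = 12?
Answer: -4200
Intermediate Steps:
V = 126 (V = 8 + 118 = 126)
(-476 + V)*I = (-476 + 126)*12 = -350*12 = -4200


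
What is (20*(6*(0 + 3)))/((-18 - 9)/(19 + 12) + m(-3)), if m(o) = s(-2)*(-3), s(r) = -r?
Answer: -3720/71 ≈ -52.394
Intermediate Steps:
m(o) = -6 (m(o) = -1*(-2)*(-3) = 2*(-3) = -6)
(20*(6*(0 + 3)))/((-18 - 9)/(19 + 12) + m(-3)) = (20*(6*(0 + 3)))/((-18 - 9)/(19 + 12) - 6) = (20*(6*3))/(-27/31 - 6) = (20*18)/(-27*1/31 - 6) = 360/(-27/31 - 6) = 360/(-213/31) = 360*(-31/213) = -3720/71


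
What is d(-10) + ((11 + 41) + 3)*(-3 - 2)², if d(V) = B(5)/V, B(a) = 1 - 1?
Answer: 1375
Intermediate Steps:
B(a) = 0
d(V) = 0 (d(V) = 0/V = 0)
d(-10) + ((11 + 41) + 3)*(-3 - 2)² = 0 + ((11 + 41) + 3)*(-3 - 2)² = 0 + (52 + 3)*(-5)² = 0 + 55*25 = 0 + 1375 = 1375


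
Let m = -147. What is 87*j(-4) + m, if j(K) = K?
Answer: -495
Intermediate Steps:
87*j(-4) + m = 87*(-4) - 147 = -348 - 147 = -495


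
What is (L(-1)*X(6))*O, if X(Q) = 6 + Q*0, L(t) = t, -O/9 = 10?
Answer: 540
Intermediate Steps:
O = -90 (O = -9*10 = -90)
X(Q) = 6 (X(Q) = 6 + 0 = 6)
(L(-1)*X(6))*O = -1*6*(-90) = -6*(-90) = 540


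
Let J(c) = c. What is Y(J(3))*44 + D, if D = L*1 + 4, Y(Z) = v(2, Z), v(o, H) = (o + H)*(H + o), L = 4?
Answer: 1108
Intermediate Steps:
v(o, H) = (H + o)² (v(o, H) = (H + o)*(H + o) = (H + o)²)
Y(Z) = (2 + Z)² (Y(Z) = (Z + 2)² = (2 + Z)²)
D = 8 (D = 4*1 + 4 = 4 + 4 = 8)
Y(J(3))*44 + D = (2 + 3)²*44 + 8 = 5²*44 + 8 = 25*44 + 8 = 1100 + 8 = 1108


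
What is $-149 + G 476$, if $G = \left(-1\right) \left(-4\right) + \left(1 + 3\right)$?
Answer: $3659$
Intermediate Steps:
$G = 8$ ($G = 4 + 4 = 8$)
$-149 + G 476 = -149 + 8 \cdot 476 = -149 + 3808 = 3659$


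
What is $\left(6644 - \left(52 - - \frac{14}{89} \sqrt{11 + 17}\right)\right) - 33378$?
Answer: $-26786 - \frac{28 \sqrt{7}}{89} \approx -26787.0$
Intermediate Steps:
$\left(6644 - \left(52 - - \frac{14}{89} \sqrt{11 + 17}\right)\right) - 33378 = \left(6644 - \left(52 - \left(-14\right) \frac{1}{89} \sqrt{28}\right)\right) - 33378 = \left(6644 - \left(52 + \frac{14 \cdot 2 \sqrt{7}}{89}\right)\right) - 33378 = \left(6644 - \left(52 + \frac{28 \sqrt{7}}{89}\right)\right) - 33378 = \left(6592 - \frac{28 \sqrt{7}}{89}\right) - 33378 = -26786 - \frac{28 \sqrt{7}}{89}$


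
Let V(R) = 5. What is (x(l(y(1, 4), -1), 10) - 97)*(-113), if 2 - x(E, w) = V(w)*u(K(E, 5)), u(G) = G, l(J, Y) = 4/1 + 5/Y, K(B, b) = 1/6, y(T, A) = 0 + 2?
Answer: 64975/6 ≈ 10829.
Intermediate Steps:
y(T, A) = 2
K(B, b) = ⅙
l(J, Y) = 4 + 5/Y (l(J, Y) = 4*1 + 5/Y = 4 + 5/Y)
x(E, w) = 7/6 (x(E, w) = 2 - 5/6 = 2 - 1*⅚ = 2 - ⅚ = 7/6)
(x(l(y(1, 4), -1), 10) - 97)*(-113) = (7/6 - 97)*(-113) = -575/6*(-113) = 64975/6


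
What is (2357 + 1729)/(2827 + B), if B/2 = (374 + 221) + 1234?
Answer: 4086/6485 ≈ 0.63007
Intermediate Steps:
B = 3658 (B = 2*((374 + 221) + 1234) = 2*(595 + 1234) = 2*1829 = 3658)
(2357 + 1729)/(2827 + B) = (2357 + 1729)/(2827 + 3658) = 4086/6485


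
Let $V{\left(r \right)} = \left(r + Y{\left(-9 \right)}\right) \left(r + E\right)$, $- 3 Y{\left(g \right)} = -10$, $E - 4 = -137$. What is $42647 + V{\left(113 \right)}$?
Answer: $\frac{120961}{3} \approx 40320.0$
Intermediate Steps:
$E = -133$ ($E = 4 - 137 = -133$)
$Y{\left(g \right)} = \frac{10}{3}$ ($Y{\left(g \right)} = \left(- \frac{1}{3}\right) \left(-10\right) = \frac{10}{3}$)
$V{\left(r \right)} = \left(-133 + r\right) \left(\frac{10}{3} + r\right)$ ($V{\left(r \right)} = \left(r + \frac{10}{3}\right) \left(r - 133\right) = \left(\frac{10}{3} + r\right) \left(-133 + r\right) = \left(-133 + r\right) \left(\frac{10}{3} + r\right)$)
$42647 + V{\left(113 \right)} = 42647 - \left(\frac{45287}{3} - 12769\right) = 42647 - \frac{6980}{3} = \frac{120961}{3}$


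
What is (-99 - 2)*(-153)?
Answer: 15453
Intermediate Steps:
(-99 - 2)*(-153) = -101*(-153) = 15453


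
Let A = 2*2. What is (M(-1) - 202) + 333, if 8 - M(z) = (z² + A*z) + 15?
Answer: 127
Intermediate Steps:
A = 4
M(z) = -7 - z² - 4*z (M(z) = 8 - ((z² + 4*z) + 15) = 8 - (15 + z² + 4*z) = 8 + (-15 - z² - 4*z) = -7 - z² - 4*z)
(M(-1) - 202) + 333 = ((-7 - 1*(-1)² - 4*(-1)) - 202) + 333 = ((-7 - 1*1 + 4) - 202) + 333 = ((-7 - 1 + 4) - 202) + 333 = (-4 - 202) + 333 = -206 + 333 = 127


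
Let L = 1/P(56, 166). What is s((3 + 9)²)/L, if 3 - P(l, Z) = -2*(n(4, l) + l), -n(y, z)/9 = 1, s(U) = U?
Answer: 13968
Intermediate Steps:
n(y, z) = -9 (n(y, z) = -9*1 = -9)
P(l, Z) = -15 + 2*l (P(l, Z) = 3 - (-2)*(-9 + l) = 3 - (18 - 2*l) = 3 + (-18 + 2*l) = -15 + 2*l)
L = 1/97 (L = 1/(-15 + 2*56) = 1/(-15 + 112) = 1/97 ≈ 0.010309)
s((3 + 9)²)/L = (3 + 9)²/(1/97) = 12²*97 = 144*97 = 13968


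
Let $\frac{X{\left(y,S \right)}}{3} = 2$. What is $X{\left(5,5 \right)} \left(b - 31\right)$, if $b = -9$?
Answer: $-240$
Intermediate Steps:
$X{\left(y,S \right)} = 6$ ($X{\left(y,S \right)} = 3 \cdot 2 = 6$)
$X{\left(5,5 \right)} \left(b - 31\right) = 6 \left(-9 - 31\right) = 6 \left(-40\right) = -240$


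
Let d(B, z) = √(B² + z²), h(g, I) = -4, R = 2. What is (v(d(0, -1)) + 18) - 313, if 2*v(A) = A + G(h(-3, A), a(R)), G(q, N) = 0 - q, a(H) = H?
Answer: -585/2 ≈ -292.50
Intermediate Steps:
G(q, N) = -q
v(A) = 2 + A/2 (v(A) = (A - 1*(-4))/2 = (A + 4)/2 = (4 + A)/2 = 2 + A/2)
(v(d(0, -1)) + 18) - 313 = ((2 + √(0² + (-1)²)/2) + 18) - 313 = ((2 + √(0 + 1)/2) + 18) - 313 = ((2 + √1/2) + 18) - 313 = ((2 + (½)*1) + 18) - 313 = ((2 + ½) + 18) - 313 = (5/2 + 18) - 313 = 41/2 - 313 = -585/2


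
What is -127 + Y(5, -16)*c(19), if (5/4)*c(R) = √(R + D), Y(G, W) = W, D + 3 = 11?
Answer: -127 - 192*√3/5 ≈ -193.51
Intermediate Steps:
D = 8 (D = -3 + 11 = 8)
c(R) = 4*√(8 + R)/5 (c(R) = 4*√(R + 8)/5 = 4*√(8 + R)/5)
-127 + Y(5, -16)*c(19) = -127 - 64*√(8 + 19)/5 = -127 - 64*√27/5 = -127 - 64*3*√3/5 = -127 - 192*√3/5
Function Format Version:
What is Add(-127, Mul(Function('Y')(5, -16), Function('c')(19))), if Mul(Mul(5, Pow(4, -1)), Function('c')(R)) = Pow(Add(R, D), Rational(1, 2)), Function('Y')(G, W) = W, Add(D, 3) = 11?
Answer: Add(-127, Mul(Rational(-192, 5), Pow(3, Rational(1, 2)))) ≈ -193.51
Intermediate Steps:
D = 8 (D = Add(-3, 11) = 8)
Function('c')(R) = Mul(Rational(4, 5), Pow(Add(8, R), Rational(1, 2))) (Function('c')(R) = Mul(Rational(4, 5), Pow(Add(R, 8), Rational(1, 2))) = Mul(Rational(4, 5), Pow(Add(8, R), Rational(1, 2))))
Add(-127, Mul(Function('Y')(5, -16), Function('c')(19))) = Add(-127, Mul(-16, Mul(Rational(4, 5), Pow(Add(8, 19), Rational(1, 2))))) = Add(-127, Mul(-16, Mul(Rational(4, 5), Pow(27, Rational(1, 2))))) = Add(-127, Mul(-16, Mul(Rational(4, 5), Mul(3, Pow(3, Rational(1, 2)))))) = Add(-127, Mul(-16, Mul(Rational(12, 5), Pow(3, Rational(1, 2))))) = Add(-127, Mul(Rational(-192, 5), Pow(3, Rational(1, 2))))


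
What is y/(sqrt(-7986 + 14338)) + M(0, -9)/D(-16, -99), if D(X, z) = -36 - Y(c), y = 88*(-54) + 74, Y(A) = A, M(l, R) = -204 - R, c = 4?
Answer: 39/8 - 2339*sqrt(397)/794 ≈ -53.820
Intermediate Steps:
y = -4678 (y = -4752 + 74 = -4678)
D(X, z) = -40 (D(X, z) = -36 - 1*4 = -36 - 4 = -40)
y/(sqrt(-7986 + 14338)) + M(0, -9)/D(-16, -99) = -4678/sqrt(-7986 + 14338) + (-204 - 1*(-9))/(-40) = -4678*sqrt(397)/1588 + (-204 + 9)*(-1/40) = -4678*sqrt(397)/1588 - 195*(-1/40) = -2339*sqrt(397)/794 + 39/8 = 39/8 - 2339*sqrt(397)/794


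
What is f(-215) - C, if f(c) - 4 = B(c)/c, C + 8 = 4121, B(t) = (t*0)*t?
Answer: -4109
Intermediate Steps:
B(t) = 0 (B(t) = 0*t = 0)
C = 4113 (C = -8 + 4121 = 4113)
f(c) = 4 (f(c) = 4 + 0/c = 4 + 0 = 4)
f(-215) - C = 4 - 1*4113 = 4 - 4113 = -4109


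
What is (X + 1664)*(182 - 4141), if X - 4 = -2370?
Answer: 2779218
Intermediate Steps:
X = -2366 (X = 4 - 2370 = -2366)
(X + 1664)*(182 - 4141) = (-2366 + 1664)*(182 - 4141) = -702*(-3959) = 2779218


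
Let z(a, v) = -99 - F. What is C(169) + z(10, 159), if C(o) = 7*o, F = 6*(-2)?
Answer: 1096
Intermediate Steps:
F = -12
z(a, v) = -87 (z(a, v) = -99 - 1*(-12) = -99 + 12 = -87)
C(169) + z(10, 159) = 7*169 - 87 = 1183 - 87 = 1096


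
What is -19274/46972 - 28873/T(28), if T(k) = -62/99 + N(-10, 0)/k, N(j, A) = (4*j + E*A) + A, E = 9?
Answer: 234958696283/16722032 ≈ 14051.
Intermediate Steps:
N(j, A) = 4*j + 10*A (N(j, A) = (4*j + 9*A) + A = 4*j + 10*A)
T(k) = -62/99 - 40/k (T(k) = -62/99 + (4*(-10) + 10*0)/k = -62*1/99 + (-40 + 0)/k = -62/99 - 40/k)
-19274/46972 - 28873/T(28) = -19274/46972 - 28873/(-62/99 - 40/28) = -19274*1/46972 - 28873/(-62/99 - 40*1/28) = -9637/23486 - 28873/(-62/99 - 10/7) = -9637/23486 - 28873/(-1424/693) = -9637/23486 - 28873*(-693/1424) = -9637/23486 + 20008989/1424 = 234958696283/16722032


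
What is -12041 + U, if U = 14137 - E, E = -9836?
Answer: 11932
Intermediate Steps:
U = 23973 (U = 14137 - 1*(-9836) = 14137 + 9836 = 23973)
-12041 + U = -12041 + 23973 = 11932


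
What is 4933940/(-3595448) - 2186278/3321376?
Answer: -1515507422749/746364668528 ≈ -2.0305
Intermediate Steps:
4933940/(-3595448) - 2186278/3321376 = 4933940*(-1/3595448) - 2186278*1/3321376 = -1233485/898862 - 1093139/1660688 = -1515507422749/746364668528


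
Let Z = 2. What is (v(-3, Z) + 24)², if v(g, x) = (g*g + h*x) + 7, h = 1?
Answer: 1764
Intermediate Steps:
v(g, x) = 7 + x + g² (v(g, x) = (g*g + 1*x) + 7 = (g² + x) + 7 = (x + g²) + 7 = 7 + x + g²)
(v(-3, Z) + 24)² = ((7 + 2 + (-3)²) + 24)² = ((7 + 2 + 9) + 24)² = (18 + 24)² = 42² = 1764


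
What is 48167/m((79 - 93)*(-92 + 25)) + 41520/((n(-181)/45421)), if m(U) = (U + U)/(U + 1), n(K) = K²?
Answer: 717093124659/8779948 ≈ 81674.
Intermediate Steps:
m(U) = 2*U/(1 + U) (m(U) = (2*U)/(1 + U) = 2*U/(1 + U))
48167/m((79 - 93)*(-92 + 25)) + 41520/((n(-181)/45421)) = 48167/((2*((79 - 93)*(-92 + 25))/(1 + (79 - 93)*(-92 + 25)))) + 41520/(((-181)²/45421)) = 48167/((2*(-14*(-67))/(1 - 14*(-67)))) + 41520/((32761*(1/45421))) = 48167/((2*938/(1 + 938))) + 41520/(32761/45421) = 48167/((2*938/939)) + 41520*(45421/32761) = 48167/((2*938*(1/939))) + 1885879920/32761 = 48167/(1876/939) + 1885879920/32761 = 48167*(939/1876) + 1885879920/32761 = 6461259/268 + 1885879920/32761 = 717093124659/8779948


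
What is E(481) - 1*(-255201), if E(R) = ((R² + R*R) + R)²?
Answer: 214557274410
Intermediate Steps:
E(R) = (R + 2*R²)² (E(R) = ((R² + R²) + R)² = (2*R² + R)² = (R + 2*R²)²)
E(481) - 1*(-255201) = 481²*(1 + 2*481)² - 1*(-255201) = 231361*(1 + 962)² + 255201 = 231361*963² + 255201 = 231361*927369 + 255201 = 214557019209 + 255201 = 214557274410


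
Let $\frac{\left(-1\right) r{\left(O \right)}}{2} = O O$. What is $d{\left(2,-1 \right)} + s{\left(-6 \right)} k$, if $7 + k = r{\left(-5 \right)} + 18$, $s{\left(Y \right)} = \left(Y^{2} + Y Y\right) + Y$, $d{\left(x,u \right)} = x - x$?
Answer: $-2574$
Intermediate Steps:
$d{\left(x,u \right)} = 0$
$r{\left(O \right)} = - 2 O^{2}$ ($r{\left(O \right)} = - 2 O O = - 2 O^{2}$)
$s{\left(Y \right)} = Y + 2 Y^{2}$ ($s{\left(Y \right)} = \left(Y^{2} + Y^{2}\right) + Y = 2 Y^{2} + Y = Y + 2 Y^{2}$)
$k = -39$ ($k = -7 + \left(- 2 \left(-5\right)^{2} + 18\right) = -7 + \left(\left(-2\right) 25 + 18\right) = -7 + \left(-50 + 18\right) = -7 - 32 = -39$)
$d{\left(2,-1 \right)} + s{\left(-6 \right)} k = 0 + - 6 \left(1 + 2 \left(-6\right)\right) \left(-39\right) = 0 + - 6 \left(1 - 12\right) \left(-39\right) = 0 + \left(-6\right) \left(-11\right) \left(-39\right) = 0 + 66 \left(-39\right) = 0 - 2574 = -2574$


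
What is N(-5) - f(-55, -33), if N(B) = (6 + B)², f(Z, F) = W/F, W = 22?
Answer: 5/3 ≈ 1.6667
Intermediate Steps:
f(Z, F) = 22/F
N(-5) - f(-55, -33) = (6 - 5)² - 22/(-33) = 1² - 22*(-1)/33 = 1 - 1*(-⅔) = 1 + ⅔ = 5/3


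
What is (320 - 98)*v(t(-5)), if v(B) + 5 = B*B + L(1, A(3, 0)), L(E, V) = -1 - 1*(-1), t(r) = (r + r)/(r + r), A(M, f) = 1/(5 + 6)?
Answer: -888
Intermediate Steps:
A(M, f) = 1/11
t(r) = 1 (t(r) = (2*r)/((2*r)) = (2*r)*(1/(2*r)) = 1)
L(E, V) = 0 (L(E, V) = -1 + 1 = 0)
v(B) = -5 + B² (v(B) = -5 + (B*B + 0) = -5 + (B² + 0) = -5 + B²)
(320 - 98)*v(t(-5)) = (320 - 98)*(-5 + 1²) = 222*(-5 + 1) = 222*(-4) = -888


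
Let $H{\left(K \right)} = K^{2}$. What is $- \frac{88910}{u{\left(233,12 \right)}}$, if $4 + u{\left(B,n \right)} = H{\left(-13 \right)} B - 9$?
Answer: $- \frac{44455}{19682} \approx -2.2587$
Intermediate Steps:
$u{\left(B,n \right)} = -13 + 169 B$ ($u{\left(B,n \right)} = -4 + \left(\left(-13\right)^{2} B - 9\right) = -4 + \left(169 B - 9\right) = -4 + \left(-9 + 169 B\right) = -13 + 169 B$)
$- \frac{88910}{u{\left(233,12 \right)}} = - \frac{88910}{-13 + 169 \cdot 233} = - \frac{88910}{-13 + 39377} = - \frac{88910}{39364} = \left(-88910\right) \frac{1}{39364} = - \frac{44455}{19682}$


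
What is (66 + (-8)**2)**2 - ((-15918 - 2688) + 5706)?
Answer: 29800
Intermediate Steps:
(66 + (-8)**2)**2 - ((-15918 - 2688) + 5706) = (66 + 64)**2 - (-18606 + 5706) = 130**2 - 1*(-12900) = 16900 + 12900 = 29800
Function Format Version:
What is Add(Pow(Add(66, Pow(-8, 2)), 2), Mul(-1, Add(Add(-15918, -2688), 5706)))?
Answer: 29800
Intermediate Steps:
Add(Pow(Add(66, Pow(-8, 2)), 2), Mul(-1, Add(Add(-15918, -2688), 5706))) = Add(Pow(Add(66, 64), 2), Mul(-1, Add(-18606, 5706))) = Add(Pow(130, 2), Mul(-1, -12900)) = Add(16900, 12900) = 29800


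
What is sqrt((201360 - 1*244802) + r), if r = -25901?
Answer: I*sqrt(69343) ≈ 263.33*I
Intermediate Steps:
sqrt((201360 - 1*244802) + r) = sqrt((201360 - 1*244802) - 25901) = sqrt((201360 - 244802) - 25901) = sqrt(-43442 - 25901) = sqrt(-69343) = I*sqrt(69343)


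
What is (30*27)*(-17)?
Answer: -13770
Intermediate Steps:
(30*27)*(-17) = 810*(-17) = -13770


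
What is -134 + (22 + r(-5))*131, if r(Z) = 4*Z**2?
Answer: 15848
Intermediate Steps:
-134 + (22 + r(-5))*131 = -134 + (22 + 4*(-5)**2)*131 = -134 + (22 + 4*25)*131 = -134 + (22 + 100)*131 = -134 + 122*131 = -134 + 15982 = 15848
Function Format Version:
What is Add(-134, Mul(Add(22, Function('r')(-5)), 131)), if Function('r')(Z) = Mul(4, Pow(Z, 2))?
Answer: 15848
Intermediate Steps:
Add(-134, Mul(Add(22, Function('r')(-5)), 131)) = Add(-134, Mul(Add(22, Mul(4, Pow(-5, 2))), 131)) = Add(-134, Mul(Add(22, Mul(4, 25)), 131)) = Add(-134, Mul(Add(22, 100), 131)) = Add(-134, Mul(122, 131)) = Add(-134, 15982) = 15848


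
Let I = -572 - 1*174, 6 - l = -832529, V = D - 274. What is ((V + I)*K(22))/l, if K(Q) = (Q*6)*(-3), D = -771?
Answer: 64476/75685 ≈ 0.85190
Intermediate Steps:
K(Q) = -18*Q (K(Q) = (6*Q)*(-3) = -18*Q)
V = -1045 (V = -771 - 274 = -1045)
l = 832535 (l = 6 - 1*(-832529) = 6 + 832529 = 832535)
I = -746 (I = -572 - 174 = -746)
((V + I)*K(22))/l = ((-1045 - 746)*(-18*22))/832535 = -1791*(-396)*(1/832535) = 709236*(1/832535) = 64476/75685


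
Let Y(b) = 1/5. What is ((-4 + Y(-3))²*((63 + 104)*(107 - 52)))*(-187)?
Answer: -124010359/5 ≈ -2.4802e+7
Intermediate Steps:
Y(b) = ⅕
((-4 + Y(-3))²*((63 + 104)*(107 - 52)))*(-187) = ((-4 + ⅕)²*((63 + 104)*(107 - 52)))*(-187) = ((-19/5)²*(167*55))*(-187) = ((361/25)*9185)*(-187) = (663157/5)*(-187) = -124010359/5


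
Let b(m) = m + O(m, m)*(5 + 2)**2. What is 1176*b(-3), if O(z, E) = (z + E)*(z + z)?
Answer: 2070936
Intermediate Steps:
O(z, E) = 2*z*(E + z) (O(z, E) = (E + z)*(2*z) = 2*z*(E + z))
b(m) = m + 196*m**2 (b(m) = m + (2*m*(m + m))*(5 + 2)**2 = m + (2*m*(2*m))*7**2 = m + (4*m**2)*49 = m + 196*m**2)
1176*b(-3) = 1176*(-3*(1 + 196*(-3))) = 1176*(-3*(1 - 588)) = 1176*(-3*(-587)) = 1176*1761 = 2070936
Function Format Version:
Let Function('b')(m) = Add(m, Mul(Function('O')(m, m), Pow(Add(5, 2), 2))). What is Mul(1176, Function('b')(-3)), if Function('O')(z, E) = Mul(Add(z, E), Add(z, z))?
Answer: 2070936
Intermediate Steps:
Function('O')(z, E) = Mul(2, z, Add(E, z)) (Function('O')(z, E) = Mul(Add(E, z), Mul(2, z)) = Mul(2, z, Add(E, z)))
Function('b')(m) = Add(m, Mul(196, Pow(m, 2))) (Function('b')(m) = Add(m, Mul(Mul(2, m, Add(m, m)), Pow(Add(5, 2), 2))) = Add(m, Mul(Mul(2, m, Mul(2, m)), Pow(7, 2))) = Add(m, Mul(Mul(4, Pow(m, 2)), 49)) = Add(m, Mul(196, Pow(m, 2))))
Mul(1176, Function('b')(-3)) = Mul(1176, Mul(-3, Add(1, Mul(196, -3)))) = Mul(1176, Mul(-3, Add(1, -588))) = Mul(1176, Mul(-3, -587)) = Mul(1176, 1761) = 2070936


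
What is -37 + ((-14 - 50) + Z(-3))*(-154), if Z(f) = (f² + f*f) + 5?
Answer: 6277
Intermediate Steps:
Z(f) = 5 + 2*f² (Z(f) = (f² + f²) + 5 = 2*f² + 5 = 5 + 2*f²)
-37 + ((-14 - 50) + Z(-3))*(-154) = -37 + ((-14 - 50) + (5 + 2*(-3)²))*(-154) = -37 + (-64 + (5 + 2*9))*(-154) = -37 + (-64 + (5 + 18))*(-154) = -37 + (-64 + 23)*(-154) = -37 - 41*(-154) = -37 + 6314 = 6277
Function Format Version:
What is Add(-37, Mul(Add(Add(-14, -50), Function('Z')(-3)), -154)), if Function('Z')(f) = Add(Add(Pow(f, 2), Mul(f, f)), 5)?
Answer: 6277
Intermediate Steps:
Function('Z')(f) = Add(5, Mul(2, Pow(f, 2))) (Function('Z')(f) = Add(Add(Pow(f, 2), Pow(f, 2)), 5) = Add(Mul(2, Pow(f, 2)), 5) = Add(5, Mul(2, Pow(f, 2))))
Add(-37, Mul(Add(Add(-14, -50), Function('Z')(-3)), -154)) = Add(-37, Mul(Add(Add(-14, -50), Add(5, Mul(2, Pow(-3, 2)))), -154)) = Add(-37, Mul(Add(-64, Add(5, Mul(2, 9))), -154)) = Add(-37, Mul(Add(-64, Add(5, 18)), -154)) = Add(-37, Mul(Add(-64, 23), -154)) = Add(-37, Mul(-41, -154)) = Add(-37, 6314) = 6277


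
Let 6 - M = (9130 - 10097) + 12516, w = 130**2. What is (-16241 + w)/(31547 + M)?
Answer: 659/20004 ≈ 0.032943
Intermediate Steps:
w = 16900
M = -11543 (M = 6 - ((9130 - 10097) + 12516) = 6 - (-967 + 12516) = 6 - 1*11549 = 6 - 11549 = -11543)
(-16241 + w)/(31547 + M) = (-16241 + 16900)/(31547 - 11543) = 659/20004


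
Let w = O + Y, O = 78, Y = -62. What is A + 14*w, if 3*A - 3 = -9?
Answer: 222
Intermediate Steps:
A = -2 (A = 1 + (⅓)*(-9) = 1 - 3 = -2)
w = 16 (w = 78 - 62 = 16)
A + 14*w = -2 + 14*16 = -2 + 224 = 222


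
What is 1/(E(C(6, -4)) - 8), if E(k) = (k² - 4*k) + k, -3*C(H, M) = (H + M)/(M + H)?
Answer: -9/62 ≈ -0.14516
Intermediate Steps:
C(H, M) = -⅓ (C(H, M) = -(H + M)/(3*(M + H)) = -(H + M)/(3*(H + M)) = -⅓*1 = -⅓)
E(k) = k² - 3*k
1/(E(C(6, -4)) - 8) = 1/(-(-3 - ⅓)/3 - 8) = 1/(-⅓*(-10/3) - 8) = 1/(10/9 - 8) = 1/(-62/9) = -9/62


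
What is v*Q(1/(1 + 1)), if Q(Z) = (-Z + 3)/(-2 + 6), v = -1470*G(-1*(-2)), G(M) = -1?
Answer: 3675/4 ≈ 918.75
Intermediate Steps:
v = 1470 (v = -1470*(-1) = 1470)
Q(Z) = ¾ - Z/4 (Q(Z) = (3 - Z)/4 = (3 - Z)*(¼) = ¾ - Z/4)
v*Q(1/(1 + 1)) = 1470*(¾ - 1/(4*(1 + 1))) = 1470*(¾ - ¼/2) = 1470*(¾ - ¼*½) = 1470*(¾ - ⅛) = 1470*(5/8) = 3675/4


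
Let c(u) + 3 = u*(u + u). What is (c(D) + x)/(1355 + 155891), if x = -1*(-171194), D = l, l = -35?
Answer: 173641/157246 ≈ 1.1043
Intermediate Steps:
D = -35
x = 171194
c(u) = -3 + 2*u² (c(u) = -3 + u*(u + u) = -3 + u*(2*u) = -3 + 2*u²)
(c(D) + x)/(1355 + 155891) = ((-3 + 2*(-35)²) + 171194)/(1355 + 155891) = ((-3 + 2*1225) + 171194)/157246 = ((-3 + 2450) + 171194)*(1/157246) = (2447 + 171194)*(1/157246) = 173641*(1/157246) = 173641/157246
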